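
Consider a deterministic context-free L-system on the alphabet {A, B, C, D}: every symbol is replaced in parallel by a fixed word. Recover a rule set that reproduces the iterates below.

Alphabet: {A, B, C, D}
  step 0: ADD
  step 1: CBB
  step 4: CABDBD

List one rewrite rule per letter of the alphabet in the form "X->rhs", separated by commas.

A->C, B->CA, C->D, D->B

  step 0 ⇒ step 1: ADD ⇒ C·B·B
    A ↦ C
    D ↦ B
    B ↦ CA  (constrained at step 1)
    C ↦ D  (constrained at step 1)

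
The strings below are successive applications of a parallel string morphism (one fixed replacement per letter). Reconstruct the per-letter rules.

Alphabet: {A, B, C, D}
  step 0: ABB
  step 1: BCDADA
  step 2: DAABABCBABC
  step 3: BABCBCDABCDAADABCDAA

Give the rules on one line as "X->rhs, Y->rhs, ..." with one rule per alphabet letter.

A->BC, B->DA, C->A, D->BA

  step 2 ⇒ step 3: DAABABCBABC ⇒ BA·BC·BC·DA·BC·DA·A·DA·BC·DA·A
    A ↦ BC
    B ↦ DA
    C ↦ A
    D ↦ BA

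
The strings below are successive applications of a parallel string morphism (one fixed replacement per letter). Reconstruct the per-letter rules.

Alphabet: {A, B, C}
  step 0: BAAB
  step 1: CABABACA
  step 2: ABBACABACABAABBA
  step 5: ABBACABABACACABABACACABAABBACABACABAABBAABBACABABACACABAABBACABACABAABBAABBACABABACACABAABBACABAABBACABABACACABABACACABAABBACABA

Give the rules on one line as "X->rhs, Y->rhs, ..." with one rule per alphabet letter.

  step 1 ⇒ step 2: CABABACA ⇒ AB·BA·CA·BA·CA·BA·AB·BA
    A ↦ BA
    B ↦ CA
    C ↦ AB

A->BA, B->CA, C->AB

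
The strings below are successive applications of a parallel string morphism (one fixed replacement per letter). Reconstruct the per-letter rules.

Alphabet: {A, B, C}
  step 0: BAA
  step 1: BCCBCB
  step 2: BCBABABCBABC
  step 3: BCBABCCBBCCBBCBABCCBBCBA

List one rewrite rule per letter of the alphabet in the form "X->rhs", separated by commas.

  step 2 ⇒ step 3: BCBABABCBABC ⇒ BC·BA·BC·CB·BC·CB·BC·BA·BC·CB·BC·BA
    A ↦ CB
    B ↦ BC
    C ↦ BA

A->CB, B->BC, C->BA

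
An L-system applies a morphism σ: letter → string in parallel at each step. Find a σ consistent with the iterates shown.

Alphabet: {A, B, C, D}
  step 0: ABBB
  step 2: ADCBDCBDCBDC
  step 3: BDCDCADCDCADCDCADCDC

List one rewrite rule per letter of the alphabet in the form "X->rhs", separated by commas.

A->BD, B->AD, C->DC, D->C

  step 2 ⇒ step 3: ADCBDCBDCBDC ⇒ BD·C·DC·AD·C·DC·AD·C·DC·AD·C·DC
    A ↦ BD
    B ↦ AD
    C ↦ DC
    D ↦ C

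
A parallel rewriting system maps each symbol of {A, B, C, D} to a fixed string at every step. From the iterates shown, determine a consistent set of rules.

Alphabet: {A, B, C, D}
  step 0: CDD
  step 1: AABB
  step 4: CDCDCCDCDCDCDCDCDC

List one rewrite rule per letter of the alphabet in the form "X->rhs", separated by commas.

A->DC, B->C, C->AA, D->B

  step 0 ⇒ step 1: CDD ⇒ AA·B·B
    C ↦ AA
    D ↦ B
    A ↦ DC  (constrained at step 1)
    B ↦ C  (constrained at step 1)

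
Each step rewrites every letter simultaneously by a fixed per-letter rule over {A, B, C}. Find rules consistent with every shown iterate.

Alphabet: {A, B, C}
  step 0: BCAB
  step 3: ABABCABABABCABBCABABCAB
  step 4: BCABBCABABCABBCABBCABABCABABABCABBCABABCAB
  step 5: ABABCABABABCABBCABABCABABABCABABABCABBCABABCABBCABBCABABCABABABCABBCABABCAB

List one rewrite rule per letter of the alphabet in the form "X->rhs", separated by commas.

A->BC, B->AB, C->A

  step 4 ⇒ step 5: BCABBCABABCABBCABBCABABCABABABCABBCABABCAB ⇒ AB·A·BC·AB·AB·A·BC·AB·BC·AB·A·BC·AB·AB·A·BC·AB·AB·A·BC·AB·BC·AB·A·BC·AB·BC·AB·BC·AB·A·BC·AB·AB·A·BC·AB·BC·AB·A·BC·AB
    A ↦ BC
    B ↦ AB
    C ↦ A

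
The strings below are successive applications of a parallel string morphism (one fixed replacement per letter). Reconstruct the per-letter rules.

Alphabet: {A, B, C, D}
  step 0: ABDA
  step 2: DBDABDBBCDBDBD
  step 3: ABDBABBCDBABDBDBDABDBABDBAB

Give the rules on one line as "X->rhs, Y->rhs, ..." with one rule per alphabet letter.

A->BC, B->DB, C->D, D->AB

  step 2 ⇒ step 3: DBDABDBBCDBDBD ⇒ AB·DB·AB·BC·DB·AB·DB·DB·D·AB·DB·AB·DB·AB
    A ↦ BC
    B ↦ DB
    C ↦ D
    D ↦ AB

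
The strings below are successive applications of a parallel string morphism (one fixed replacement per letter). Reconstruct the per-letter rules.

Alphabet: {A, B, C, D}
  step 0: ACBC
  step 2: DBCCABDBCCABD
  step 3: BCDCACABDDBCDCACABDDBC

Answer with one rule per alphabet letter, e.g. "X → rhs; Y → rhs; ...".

  step 2 ⇒ step 3: DBCCABDBCCABD ⇒ BC·D·CA·CA·BD·D·BC·D·CA·CA·BD·D·BC
    A ↦ BD
    B ↦ D
    C ↦ CA
    D ↦ BC

A->BD, B->D, C->CA, D->BC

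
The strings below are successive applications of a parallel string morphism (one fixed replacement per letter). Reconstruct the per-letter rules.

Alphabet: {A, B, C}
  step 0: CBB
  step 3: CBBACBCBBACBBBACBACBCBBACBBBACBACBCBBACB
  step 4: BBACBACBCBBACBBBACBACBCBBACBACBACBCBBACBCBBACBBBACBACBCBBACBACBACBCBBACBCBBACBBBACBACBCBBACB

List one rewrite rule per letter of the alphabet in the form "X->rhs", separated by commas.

  step 3 ⇒ step 4: CBBACBCBBACBBBACBACBCBBACBBBACBACBCBBACB ⇒ BB·ACB·ACB·C·BB·ACB·BB·ACB·ACB·C·BB·ACB·ACB·ACB·C·BB·ACB·C·BB·ACB·BB·ACB·ACB·C·BB·ACB·ACB·ACB·C·BB·ACB·C·BB·ACB·BB·ACB·ACB·C·BB·ACB
    A ↦ C
    B ↦ ACB
    C ↦ BB

A->C, B->ACB, C->BB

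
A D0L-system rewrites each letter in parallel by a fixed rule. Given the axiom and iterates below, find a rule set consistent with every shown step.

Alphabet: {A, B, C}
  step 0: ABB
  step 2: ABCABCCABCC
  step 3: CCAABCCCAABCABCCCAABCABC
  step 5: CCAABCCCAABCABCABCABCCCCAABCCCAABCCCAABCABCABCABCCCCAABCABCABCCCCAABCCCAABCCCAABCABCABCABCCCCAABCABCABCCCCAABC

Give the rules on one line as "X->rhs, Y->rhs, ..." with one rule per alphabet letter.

  step 2 ⇒ step 3: ABCABCCABCC ⇒ C·CA·ABC·C·CA·ABC·ABC·C·CA·ABC·ABC
    A ↦ C
    B ↦ CA
    C ↦ ABC

A->C, B->CA, C->ABC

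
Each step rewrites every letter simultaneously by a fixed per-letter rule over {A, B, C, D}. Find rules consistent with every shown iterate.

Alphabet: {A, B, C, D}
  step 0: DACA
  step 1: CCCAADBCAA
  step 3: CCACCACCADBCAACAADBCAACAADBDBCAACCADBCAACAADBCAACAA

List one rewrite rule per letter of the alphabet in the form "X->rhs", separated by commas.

A->CAA, B->A, C->DB, D->CC

  step 0 ⇒ step 1: DACA ⇒ CC·CAA·DB·CAA
    A ↦ CAA
    C ↦ DB
    D ↦ CC
    B ↦ A  (constrained at step 1)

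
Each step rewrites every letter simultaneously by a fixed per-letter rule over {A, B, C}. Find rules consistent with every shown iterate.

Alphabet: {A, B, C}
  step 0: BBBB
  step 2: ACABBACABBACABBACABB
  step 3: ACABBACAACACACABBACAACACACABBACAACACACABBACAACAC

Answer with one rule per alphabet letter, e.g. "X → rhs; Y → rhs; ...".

  step 2 ⇒ step 3: ACABBACABBACABBACABB ⇒ ACA·BB·ACA·AC·AC·ACA·BB·ACA·AC·AC·ACA·BB·ACA·AC·AC·ACA·BB·ACA·AC·AC
    A ↦ ACA
    B ↦ AC
    C ↦ BB

A->ACA, B->AC, C->BB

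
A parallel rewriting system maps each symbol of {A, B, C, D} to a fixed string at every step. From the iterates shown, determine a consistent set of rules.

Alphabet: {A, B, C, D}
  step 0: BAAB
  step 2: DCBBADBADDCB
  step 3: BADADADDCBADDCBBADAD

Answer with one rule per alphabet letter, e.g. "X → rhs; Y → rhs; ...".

  step 2 ⇒ step 3: DCBBADBADDCB ⇒ B·AD·AD·AD·DC·B·AD·DC·B·B·AD·AD
    A ↦ DC
    B ↦ AD
    C ↦ AD
    D ↦ B

A->DC, B->AD, C->AD, D->B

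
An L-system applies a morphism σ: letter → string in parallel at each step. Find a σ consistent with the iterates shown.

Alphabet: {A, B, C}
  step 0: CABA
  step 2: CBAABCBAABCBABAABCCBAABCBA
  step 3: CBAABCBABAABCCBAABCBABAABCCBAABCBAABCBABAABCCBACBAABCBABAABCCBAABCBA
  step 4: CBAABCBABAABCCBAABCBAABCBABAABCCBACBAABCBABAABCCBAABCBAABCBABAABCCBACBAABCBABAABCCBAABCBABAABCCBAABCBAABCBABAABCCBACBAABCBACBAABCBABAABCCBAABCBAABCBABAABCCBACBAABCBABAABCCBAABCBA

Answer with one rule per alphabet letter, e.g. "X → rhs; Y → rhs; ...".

  step 3 ⇒ step 4: CBAABCBABAABCCBAABCBABAABCCBAABCBAABCBABAABCCBACBAABCBABAABCCBAABCBA ⇒ CBA·ABC·BA·BA·ABC·CBA·ABC·BA·ABC·BA·BA·ABC·CBA·CBA·ABC·BA·BA·ABC·CBA·ABC·BA·ABC·BA·BA·ABC·CBA·CBA·ABC·BA·BA·ABC·CBA·ABC·BA·BA·ABC·CBA·ABC·BA·ABC·BA·BA·ABC·CBA·CBA·ABC·BA·CBA·ABC·BA·BA·ABC·CBA·ABC·BA·ABC·BA·BA·ABC·CBA·CBA·ABC·BA·BA·ABC·CBA·ABC·BA
    A ↦ BA
    B ↦ ABC
    C ↦ CBA

A->BA, B->ABC, C->CBA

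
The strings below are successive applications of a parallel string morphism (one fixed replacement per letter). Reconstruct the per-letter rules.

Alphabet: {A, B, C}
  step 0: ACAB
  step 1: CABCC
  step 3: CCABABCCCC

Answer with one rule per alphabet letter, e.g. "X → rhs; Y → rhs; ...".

A->C, B->C, C->AB

  step 0 ⇒ step 1: ACAB ⇒ C·AB·C·C
    A ↦ C
    B ↦ C
    C ↦ AB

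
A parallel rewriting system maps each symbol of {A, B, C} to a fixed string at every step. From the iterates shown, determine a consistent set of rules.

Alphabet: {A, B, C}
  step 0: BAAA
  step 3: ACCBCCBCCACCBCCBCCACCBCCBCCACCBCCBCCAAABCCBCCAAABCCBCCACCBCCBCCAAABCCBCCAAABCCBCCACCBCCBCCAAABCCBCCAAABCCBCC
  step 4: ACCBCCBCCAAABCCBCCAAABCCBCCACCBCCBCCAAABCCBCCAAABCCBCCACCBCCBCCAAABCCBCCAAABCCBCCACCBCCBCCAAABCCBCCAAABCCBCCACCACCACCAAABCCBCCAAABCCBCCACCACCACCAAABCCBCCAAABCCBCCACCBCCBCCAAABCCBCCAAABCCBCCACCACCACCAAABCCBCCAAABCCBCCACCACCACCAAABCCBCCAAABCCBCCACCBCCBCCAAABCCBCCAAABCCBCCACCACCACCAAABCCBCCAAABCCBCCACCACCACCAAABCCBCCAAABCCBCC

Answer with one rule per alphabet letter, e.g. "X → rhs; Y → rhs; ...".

  step 3 ⇒ step 4: ACCBCCBCCACCBCCBCCACCBCCBCCACCBCCBCCAAABCCBCCAAABCCBCCACCBCCBCCAAABCCBCCAAABCCBCCACCBCCBCCAAABCCBCCAAABCCBCC ⇒ ACC·BCC·BCC·AAA·BCC·BCC·AAA·BCC·BCC·ACC·BCC·BCC·AAA·BCC·BCC·AAA·BCC·BCC·ACC·BCC·BCC·AAA·BCC·BCC·AAA·BCC·BCC·ACC·BCC·BCC·AAA·BCC·BCC·AAA·BCC·BCC·ACC·ACC·ACC·AAA·BCC·BCC·AAA·BCC·BCC·ACC·ACC·ACC·AAA·BCC·BCC·AAA·BCC·BCC·ACC·BCC·BCC·AAA·BCC·BCC·AAA·BCC·BCC·ACC·ACC·ACC·AAA·BCC·BCC·AAA·BCC·BCC·ACC·ACC·ACC·AAA·BCC·BCC·AAA·BCC·BCC·ACC·BCC·BCC·AAA·BCC·BCC·AAA·BCC·BCC·ACC·ACC·ACC·AAA·BCC·BCC·AAA·BCC·BCC·ACC·ACC·ACC·AAA·BCC·BCC·AAA·BCC·BCC
    A ↦ ACC
    B ↦ AAA
    C ↦ BCC

A->ACC, B->AAA, C->BCC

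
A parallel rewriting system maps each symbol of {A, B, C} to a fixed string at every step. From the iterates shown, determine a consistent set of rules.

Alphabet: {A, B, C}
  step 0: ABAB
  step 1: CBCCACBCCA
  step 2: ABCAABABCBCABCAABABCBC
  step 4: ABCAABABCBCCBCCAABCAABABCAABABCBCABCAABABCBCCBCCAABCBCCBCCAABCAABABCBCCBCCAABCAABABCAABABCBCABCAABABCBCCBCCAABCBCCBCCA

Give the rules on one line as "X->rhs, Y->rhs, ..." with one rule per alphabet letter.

A->CBC, B->CA, C->AB

  step 1 ⇒ step 2: CBCCACBCCA ⇒ AB·CA·AB·AB·CBC·AB·CA·AB·AB·CBC
    A ↦ CBC
    B ↦ CA
    C ↦ AB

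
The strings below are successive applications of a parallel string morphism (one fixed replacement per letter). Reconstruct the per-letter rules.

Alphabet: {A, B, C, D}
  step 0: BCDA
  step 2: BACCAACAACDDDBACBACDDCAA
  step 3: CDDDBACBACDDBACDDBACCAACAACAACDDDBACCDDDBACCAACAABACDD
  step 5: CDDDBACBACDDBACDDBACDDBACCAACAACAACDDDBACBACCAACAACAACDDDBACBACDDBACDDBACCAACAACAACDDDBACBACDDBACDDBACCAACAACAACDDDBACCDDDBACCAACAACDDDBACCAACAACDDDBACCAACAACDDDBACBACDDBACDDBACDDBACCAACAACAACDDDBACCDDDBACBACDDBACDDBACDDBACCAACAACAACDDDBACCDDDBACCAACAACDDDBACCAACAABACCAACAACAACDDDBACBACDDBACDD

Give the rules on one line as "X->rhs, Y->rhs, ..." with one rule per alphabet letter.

  step 2 ⇒ step 3: BACCAACAACDDDBACBACDDCAA ⇒ CDD·D·BAC·BAC·D·D·BAC·D·D·BAC·CAA·CAA·CAA·CDD·D·BAC·CDD·D·BAC·CAA·CAA·BAC·D·D
    A ↦ D
    B ↦ CDD
    C ↦ BAC
    D ↦ CAA

A->D, B->CDD, C->BAC, D->CAA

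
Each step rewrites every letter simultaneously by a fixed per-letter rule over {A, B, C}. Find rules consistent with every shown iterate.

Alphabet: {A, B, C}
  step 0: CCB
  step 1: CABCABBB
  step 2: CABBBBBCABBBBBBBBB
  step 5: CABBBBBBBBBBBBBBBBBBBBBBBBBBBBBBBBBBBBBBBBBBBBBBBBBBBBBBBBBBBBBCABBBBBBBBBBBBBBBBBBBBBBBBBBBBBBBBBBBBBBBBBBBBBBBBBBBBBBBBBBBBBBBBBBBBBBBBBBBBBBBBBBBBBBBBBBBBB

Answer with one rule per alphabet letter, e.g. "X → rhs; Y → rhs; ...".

  step 1 ⇒ step 2: CABCABBB ⇒ CAB·BB·BB·CAB·BB·BB·BB·BB
    A ↦ BB
    B ↦ BB
    C ↦ CAB

A->BB, B->BB, C->CAB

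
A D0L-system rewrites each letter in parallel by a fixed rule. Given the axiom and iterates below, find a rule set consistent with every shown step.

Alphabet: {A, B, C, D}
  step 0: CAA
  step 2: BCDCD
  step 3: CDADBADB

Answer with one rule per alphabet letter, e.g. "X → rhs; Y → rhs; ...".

  step 2 ⇒ step 3: BCDCD ⇒ CD·A·DB·A·DB
    B ↦ CD
    C ↦ A
    D ↦ DB
    A ↦ B  (constrained at step 0)

A->B, B->CD, C->A, D->DB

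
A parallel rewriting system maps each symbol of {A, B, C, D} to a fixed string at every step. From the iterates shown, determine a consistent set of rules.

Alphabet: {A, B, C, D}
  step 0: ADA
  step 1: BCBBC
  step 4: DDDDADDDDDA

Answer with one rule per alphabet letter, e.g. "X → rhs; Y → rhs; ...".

A->BC, B->D, C->DA, D->B

  step 0 ⇒ step 1: ADA ⇒ BC·B·BC
    A ↦ BC
    D ↦ B
    B ↦ D  (constrained at step 1)
    C ↦ DA  (constrained at step 1)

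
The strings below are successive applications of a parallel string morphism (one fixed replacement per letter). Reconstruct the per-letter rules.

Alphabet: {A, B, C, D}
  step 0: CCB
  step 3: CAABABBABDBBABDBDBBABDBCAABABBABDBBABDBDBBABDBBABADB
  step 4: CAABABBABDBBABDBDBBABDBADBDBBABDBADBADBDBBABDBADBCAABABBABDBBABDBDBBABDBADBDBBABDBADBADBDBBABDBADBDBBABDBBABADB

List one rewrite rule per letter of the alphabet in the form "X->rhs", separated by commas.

A->BAB, B->DB, C->CAA, D->A

  step 3 ⇒ step 4: CAABABBABDBBABDBDBBABDBCAABABBABDBBABDBDBBABDBBABADB ⇒ CAA·BAB·BAB·DB·BAB·DB·DB·BAB·DB·A·DB·DB·BAB·DB·A·DB·A·DB·DB·BAB·DB·A·DB·CAA·BAB·BAB·DB·BAB·DB·DB·BAB·DB·A·DB·DB·BAB·DB·A·DB·A·DB·DB·BAB·DB·A·DB·DB·BAB·DB·BAB·A·DB
    A ↦ BAB
    B ↦ DB
    C ↦ CAA
    D ↦ A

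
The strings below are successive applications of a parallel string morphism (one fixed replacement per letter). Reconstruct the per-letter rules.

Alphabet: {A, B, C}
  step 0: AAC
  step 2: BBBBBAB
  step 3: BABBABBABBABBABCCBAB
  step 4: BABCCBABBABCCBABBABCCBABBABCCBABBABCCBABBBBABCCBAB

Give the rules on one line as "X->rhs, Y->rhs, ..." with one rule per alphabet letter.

A->CC, B->BAB, C->B

  step 3 ⇒ step 4: BABBABBABBABBABCCBAB ⇒ BAB·CC·BAB·BAB·CC·BAB·BAB·CC·BAB·BAB·CC·BAB·BAB·CC·BAB·B·B·BAB·CC·BAB
    A ↦ CC
    B ↦ BAB
    C ↦ B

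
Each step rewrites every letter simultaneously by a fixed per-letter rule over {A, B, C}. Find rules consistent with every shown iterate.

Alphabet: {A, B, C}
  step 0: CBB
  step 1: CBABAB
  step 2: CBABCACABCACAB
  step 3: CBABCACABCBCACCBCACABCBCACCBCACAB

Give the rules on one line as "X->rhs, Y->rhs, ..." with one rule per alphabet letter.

A->CAC, B->AB, C->CB

  step 2 ⇒ step 3: CBABCACABCACAB ⇒ CB·AB·CAC·AB·CB·CAC·CB·CAC·AB·CB·CAC·CB·CAC·AB
    A ↦ CAC
    B ↦ AB
    C ↦ CB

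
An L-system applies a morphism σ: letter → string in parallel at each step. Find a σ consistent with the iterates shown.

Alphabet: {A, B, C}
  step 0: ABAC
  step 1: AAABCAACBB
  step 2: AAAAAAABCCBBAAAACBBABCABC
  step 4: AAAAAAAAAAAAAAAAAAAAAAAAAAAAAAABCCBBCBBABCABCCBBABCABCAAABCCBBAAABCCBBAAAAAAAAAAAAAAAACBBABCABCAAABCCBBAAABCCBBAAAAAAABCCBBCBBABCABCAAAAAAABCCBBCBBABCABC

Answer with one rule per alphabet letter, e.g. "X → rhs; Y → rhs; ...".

A->AA, B->ABC, C->CBB

  step 1 ⇒ step 2: AAABCAACBB ⇒ AA·AA·AA·ABC·CBB·AA·AA·CBB·ABC·ABC
    A ↦ AA
    B ↦ ABC
    C ↦ CBB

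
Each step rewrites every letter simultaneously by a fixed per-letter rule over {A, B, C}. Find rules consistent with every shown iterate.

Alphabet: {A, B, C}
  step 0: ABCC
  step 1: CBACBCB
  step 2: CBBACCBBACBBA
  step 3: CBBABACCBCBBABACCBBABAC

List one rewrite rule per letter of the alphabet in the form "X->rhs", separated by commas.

  step 2 ⇒ step 3: CBBACCBBACBBA ⇒ CB·BA·BA·C·CB·CB·BA·BA·C·CB·BA·BA·C
    A ↦ C
    B ↦ BA
    C ↦ CB

A->C, B->BA, C->CB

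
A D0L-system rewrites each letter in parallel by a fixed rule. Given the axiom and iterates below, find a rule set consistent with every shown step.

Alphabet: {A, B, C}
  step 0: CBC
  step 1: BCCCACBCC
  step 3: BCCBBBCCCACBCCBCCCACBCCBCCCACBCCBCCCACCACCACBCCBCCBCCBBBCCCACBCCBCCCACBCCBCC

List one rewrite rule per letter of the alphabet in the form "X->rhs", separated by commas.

A->BB, B->CAC, C->BCC

  step 0 ⇒ step 1: CBC ⇒ BCC·CAC·BCC
    B ↦ CAC
    C ↦ BCC
    A ↦ BB  (constrained at step 1)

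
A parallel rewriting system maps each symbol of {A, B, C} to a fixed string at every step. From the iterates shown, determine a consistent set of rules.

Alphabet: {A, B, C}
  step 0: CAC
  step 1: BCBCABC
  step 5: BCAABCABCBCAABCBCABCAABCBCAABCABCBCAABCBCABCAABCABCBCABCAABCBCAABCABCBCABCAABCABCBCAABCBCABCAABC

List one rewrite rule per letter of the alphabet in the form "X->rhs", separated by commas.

A->BCA, B->A, C->BC

  step 0 ⇒ step 1: CAC ⇒ BC·BCA·BC
    A ↦ BCA
    C ↦ BC
    B ↦ A  (constrained at step 1)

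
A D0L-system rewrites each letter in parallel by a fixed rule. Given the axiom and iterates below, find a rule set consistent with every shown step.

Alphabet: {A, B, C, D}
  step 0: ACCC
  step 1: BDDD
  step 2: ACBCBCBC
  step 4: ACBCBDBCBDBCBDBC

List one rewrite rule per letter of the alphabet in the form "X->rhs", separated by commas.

A->B, B->AC, C->D, D->BC

  step 1 ⇒ step 2: BDDD ⇒ AC·BC·BC·BC
    B ↦ AC
    D ↦ BC
  step 0 ⇒ step 1: ACCC ⇒ B·D·D·D
    A ↦ B
  step 0 ⇒ step 1: ACCC ⇒ B·D·D·D
    C ↦ D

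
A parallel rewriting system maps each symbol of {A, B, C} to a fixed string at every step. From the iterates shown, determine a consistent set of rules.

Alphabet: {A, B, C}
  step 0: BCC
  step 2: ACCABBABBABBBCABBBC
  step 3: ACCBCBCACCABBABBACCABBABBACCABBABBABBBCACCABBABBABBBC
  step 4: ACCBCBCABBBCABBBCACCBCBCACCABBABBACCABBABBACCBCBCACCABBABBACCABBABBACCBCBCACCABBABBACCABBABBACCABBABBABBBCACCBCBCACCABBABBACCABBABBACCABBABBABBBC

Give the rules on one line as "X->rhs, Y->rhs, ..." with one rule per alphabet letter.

  step 3 ⇒ step 4: ACCBCBCACCABBABBACCABBABBACCABBABBABBBCACCABBABBABBBC ⇒ ACC·BC·BC·ABB·BC·ABB·BC·ACC·BC·BC·ACC·ABB·ABB·ACC·ABB·ABB·ACC·BC·BC·ACC·ABB·ABB·ACC·ABB·ABB·ACC·BC·BC·ACC·ABB·ABB·ACC·ABB·ABB·ACC·ABB·ABB·ABB·BC·ACC·BC·BC·ACC·ABB·ABB·ACC·ABB·ABB·ACC·ABB·ABB·ABB·BC
    A ↦ ACC
    B ↦ ABB
    C ↦ BC

A->ACC, B->ABB, C->BC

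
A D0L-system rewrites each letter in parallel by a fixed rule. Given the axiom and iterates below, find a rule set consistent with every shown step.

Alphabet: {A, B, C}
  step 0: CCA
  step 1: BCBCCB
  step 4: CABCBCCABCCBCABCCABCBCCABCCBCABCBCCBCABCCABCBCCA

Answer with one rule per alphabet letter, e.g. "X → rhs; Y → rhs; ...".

A->CB, B->CA, C->BC

  step 0 ⇒ step 1: CCA ⇒ BC·BC·CB
    A ↦ CB
    C ↦ BC
    B ↦ CA  (constrained at step 1)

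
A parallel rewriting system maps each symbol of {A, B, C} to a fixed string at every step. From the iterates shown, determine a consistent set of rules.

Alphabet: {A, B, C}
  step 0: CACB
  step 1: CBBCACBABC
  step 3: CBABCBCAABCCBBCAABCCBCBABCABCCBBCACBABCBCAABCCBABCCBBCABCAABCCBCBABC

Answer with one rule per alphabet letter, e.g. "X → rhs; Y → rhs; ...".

A->BCA, B->ABC, C->CB

  step 0 ⇒ step 1: CACB ⇒ CB·BCA·CB·ABC
    A ↦ BCA
    B ↦ ABC
    C ↦ CB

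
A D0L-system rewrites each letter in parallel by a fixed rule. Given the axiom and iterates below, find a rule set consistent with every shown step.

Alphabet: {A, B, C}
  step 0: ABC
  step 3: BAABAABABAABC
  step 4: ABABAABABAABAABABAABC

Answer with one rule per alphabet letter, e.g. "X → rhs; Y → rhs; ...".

A->BA, B->A, C->BC

  step 3 ⇒ step 4: BAABAABABAABC ⇒ A·BA·BA·A·BA·BA·A·BA·A·BA·BA·A·BC
    A ↦ BA
    B ↦ A
    C ↦ BC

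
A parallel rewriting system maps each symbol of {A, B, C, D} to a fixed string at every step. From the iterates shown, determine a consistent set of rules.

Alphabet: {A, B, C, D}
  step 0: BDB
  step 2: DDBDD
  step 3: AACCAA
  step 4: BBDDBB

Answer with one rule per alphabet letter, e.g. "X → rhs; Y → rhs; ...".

A->B, B->CC, C->D, D->A

  step 3 ⇒ step 4: AACCAA ⇒ B·B·D·D·B·B
    A ↦ B
    C ↦ D
  step 2 ⇒ step 3: DDBDD ⇒ A·A·CC·A·A
    B ↦ CC
  step 2 ⇒ step 3: DDBDD ⇒ A·A·CC·A·A
    D ↦ A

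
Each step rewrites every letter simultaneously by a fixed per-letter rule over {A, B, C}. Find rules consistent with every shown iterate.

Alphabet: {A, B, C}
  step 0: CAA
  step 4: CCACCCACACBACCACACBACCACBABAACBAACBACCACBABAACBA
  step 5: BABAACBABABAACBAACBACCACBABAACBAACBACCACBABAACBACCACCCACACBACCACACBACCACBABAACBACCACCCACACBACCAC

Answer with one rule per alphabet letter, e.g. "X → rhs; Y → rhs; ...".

  step 4 ⇒ step 5: CCACCCACACBACCACACBACCACBABAACBAACBACCACBABAACBA ⇒ BA·BA·AC·BA·BA·BA·AC·BA·AC·BA·CC·AC·BA·BA·AC·BA·AC·BA·CC·AC·BA·BA·AC·BA·CC·AC·CC·AC·AC·BA·CC·AC·AC·BA·CC·AC·BA·BA·AC·BA·CC·AC·CC·AC·AC·BA·CC·AC
    A ↦ AC
    B ↦ CC
    C ↦ BA

A->AC, B->CC, C->BA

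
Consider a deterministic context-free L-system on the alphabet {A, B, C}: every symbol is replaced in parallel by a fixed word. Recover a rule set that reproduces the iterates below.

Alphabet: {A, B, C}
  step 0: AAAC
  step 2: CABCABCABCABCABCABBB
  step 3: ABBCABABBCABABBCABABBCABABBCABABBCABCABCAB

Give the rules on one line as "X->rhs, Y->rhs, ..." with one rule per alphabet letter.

  step 2 ⇒ step 3: CABCABCABCABCABCABBB ⇒ A·BB·CAB·A·BB·CAB·A·BB·CAB·A·BB·CAB·A·BB·CAB·A·BB·CAB·CAB·CAB
    A ↦ BB
    B ↦ CAB
    C ↦ A

A->BB, B->CAB, C->A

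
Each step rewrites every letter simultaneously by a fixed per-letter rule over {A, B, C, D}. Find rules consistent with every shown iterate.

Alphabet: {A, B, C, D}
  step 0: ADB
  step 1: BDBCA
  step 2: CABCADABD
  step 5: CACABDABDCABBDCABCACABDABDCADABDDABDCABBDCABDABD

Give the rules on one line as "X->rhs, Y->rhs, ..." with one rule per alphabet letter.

A->BD, B->CA, C->DA, D->B

  step 1 ⇒ step 2: BDBCA ⇒ CA·B·CA·DA·BD
    A ↦ BD
    B ↦ CA
    C ↦ DA
    D ↦ B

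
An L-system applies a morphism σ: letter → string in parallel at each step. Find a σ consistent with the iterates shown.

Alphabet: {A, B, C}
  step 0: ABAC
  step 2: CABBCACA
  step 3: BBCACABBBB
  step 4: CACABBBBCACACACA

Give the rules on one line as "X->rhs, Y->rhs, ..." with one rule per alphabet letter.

A->B, B->CA, C->B

  step 3 ⇒ step 4: BBCACABBBB ⇒ CA·CA·B·B·B·B·CA·CA·CA·CA
    A ↦ B
    B ↦ CA
    C ↦ B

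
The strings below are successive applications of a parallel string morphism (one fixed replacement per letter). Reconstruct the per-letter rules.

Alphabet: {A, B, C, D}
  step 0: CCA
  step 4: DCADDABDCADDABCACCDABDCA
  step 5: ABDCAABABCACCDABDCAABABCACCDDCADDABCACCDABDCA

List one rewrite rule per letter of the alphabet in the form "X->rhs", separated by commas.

A->CA, B->CCD, C->D, D->AB

  step 4 ⇒ step 5: DCADDABDCADDABCACCDABDCA ⇒ AB·D·CA·AB·AB·CA·CCD·AB·D·CA·AB·AB·CA·CCD·D·CA·D·D·AB·CA·CCD·AB·D·CA
    A ↦ CA
    B ↦ CCD
    C ↦ D
    D ↦ AB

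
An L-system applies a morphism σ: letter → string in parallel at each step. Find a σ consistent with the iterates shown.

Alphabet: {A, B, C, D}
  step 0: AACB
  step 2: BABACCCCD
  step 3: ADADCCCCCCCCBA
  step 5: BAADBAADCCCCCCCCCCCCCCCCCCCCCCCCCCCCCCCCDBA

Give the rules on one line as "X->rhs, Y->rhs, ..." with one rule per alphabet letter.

A->D, B->A, C->CC, D->BA

  step 2 ⇒ step 3: BABACCCCD ⇒ A·D·A·D·CC·CC·CC·CC·BA
    A ↦ D
    B ↦ A
    C ↦ CC
    D ↦ BA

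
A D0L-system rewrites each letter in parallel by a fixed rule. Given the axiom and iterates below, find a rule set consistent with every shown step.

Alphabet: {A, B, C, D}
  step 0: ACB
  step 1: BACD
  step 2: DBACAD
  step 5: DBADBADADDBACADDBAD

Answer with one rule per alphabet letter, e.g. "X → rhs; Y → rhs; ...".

A->B, B->D, C->AC, D->AD

  step 1 ⇒ step 2: BACD ⇒ D·B·AC·AD
    A ↦ B
    B ↦ D
    C ↦ AC
    D ↦ AD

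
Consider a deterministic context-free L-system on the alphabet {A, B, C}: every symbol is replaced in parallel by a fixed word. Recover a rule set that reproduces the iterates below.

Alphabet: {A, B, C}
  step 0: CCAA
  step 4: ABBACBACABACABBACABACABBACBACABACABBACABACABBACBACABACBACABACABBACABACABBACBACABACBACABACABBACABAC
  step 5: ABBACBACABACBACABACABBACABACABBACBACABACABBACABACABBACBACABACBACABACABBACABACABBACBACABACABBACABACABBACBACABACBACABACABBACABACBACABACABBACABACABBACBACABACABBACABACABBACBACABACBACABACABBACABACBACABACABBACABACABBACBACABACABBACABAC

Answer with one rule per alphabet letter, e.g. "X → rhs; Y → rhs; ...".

A->AB, B->BAC, C->AC

  step 4 ⇒ step 5: ABBACBACABACABBACABACABBACBACABACABBACABACABBACBACABACBACABACABBACABACABBACBACABACBACABACABBACABAC ⇒ AB·BAC·BAC·AB·AC·BAC·AB·AC·AB·BAC·AB·AC·AB·BAC·BAC·AB·AC·AB·BAC·AB·AC·AB·BAC·BAC·AB·AC·BAC·AB·AC·AB·BAC·AB·AC·AB·BAC·BAC·AB·AC·AB·BAC·AB·AC·AB·BAC·BAC·AB·AC·BAC·AB·AC·AB·BAC·AB·AC·BAC·AB·AC·AB·BAC·AB·AC·AB·BAC·BAC·AB·AC·AB·BAC·AB·AC·AB·BAC·BAC·AB·AC·BAC·AB·AC·AB·BAC·AB·AC·BAC·AB·AC·AB·BAC·AB·AC·AB·BAC·BAC·AB·AC·AB·BAC·AB·AC
    A ↦ AB
    B ↦ BAC
    C ↦ AC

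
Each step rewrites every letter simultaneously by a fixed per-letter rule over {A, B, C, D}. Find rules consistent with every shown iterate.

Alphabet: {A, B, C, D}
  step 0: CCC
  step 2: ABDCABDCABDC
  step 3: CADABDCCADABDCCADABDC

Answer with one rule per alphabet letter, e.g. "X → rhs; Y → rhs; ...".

A->C, B->AD, C->DC, D->AB

  step 2 ⇒ step 3: ABDCABDCABDC ⇒ C·AD·AB·DC·C·AD·AB·DC·C·AD·AB·DC
    A ↦ C
    B ↦ AD
    C ↦ DC
    D ↦ AB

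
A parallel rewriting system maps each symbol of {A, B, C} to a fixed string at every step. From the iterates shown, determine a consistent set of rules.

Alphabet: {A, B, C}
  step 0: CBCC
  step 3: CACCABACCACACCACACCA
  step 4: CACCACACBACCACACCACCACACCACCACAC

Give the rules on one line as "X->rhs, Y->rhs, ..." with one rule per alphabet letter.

A->C, B->BA, C->CA

  step 3 ⇒ step 4: CACCABACCACACCACACCA ⇒ CA·C·CA·CA·C·BA·C·CA·CA·C·CA·C·CA·CA·C·CA·C·CA·CA·C
    A ↦ C
    B ↦ BA
    C ↦ CA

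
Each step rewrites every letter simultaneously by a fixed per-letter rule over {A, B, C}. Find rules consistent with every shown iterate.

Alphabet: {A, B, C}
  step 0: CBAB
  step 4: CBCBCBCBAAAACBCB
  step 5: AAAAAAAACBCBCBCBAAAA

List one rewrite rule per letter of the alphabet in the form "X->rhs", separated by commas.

  step 4 ⇒ step 5: CBCBCBCBAAAACBCB ⇒ A·A·A·A·A·A·A·A·CB·CB·CB·CB·A·A·A·A
    A ↦ CB
    B ↦ A
    C ↦ A

A->CB, B->A, C->A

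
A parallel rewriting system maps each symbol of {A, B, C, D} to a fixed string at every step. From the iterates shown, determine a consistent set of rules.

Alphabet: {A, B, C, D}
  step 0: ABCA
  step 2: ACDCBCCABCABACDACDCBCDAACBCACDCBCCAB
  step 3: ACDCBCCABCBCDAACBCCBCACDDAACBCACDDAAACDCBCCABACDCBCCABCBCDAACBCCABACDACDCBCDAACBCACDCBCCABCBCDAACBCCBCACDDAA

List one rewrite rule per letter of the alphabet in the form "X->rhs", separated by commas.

A->ACD, B->DAA, C->CBC, D->CAB

  step 2 ⇒ step 3: ACDCBCCABCABACDACDCBCDAACBCACDCBCCAB ⇒ ACD·CBC·CAB·CBC·DAA·CBC·CBC·ACD·DAA·CBC·ACD·DAA·ACD·CBC·CAB·ACD·CBC·CAB·CBC·DAA·CBC·CAB·ACD·ACD·CBC·DAA·CBC·ACD·CBC·CAB·CBC·DAA·CBC·CBC·ACD·DAA
    A ↦ ACD
    B ↦ DAA
    C ↦ CBC
    D ↦ CAB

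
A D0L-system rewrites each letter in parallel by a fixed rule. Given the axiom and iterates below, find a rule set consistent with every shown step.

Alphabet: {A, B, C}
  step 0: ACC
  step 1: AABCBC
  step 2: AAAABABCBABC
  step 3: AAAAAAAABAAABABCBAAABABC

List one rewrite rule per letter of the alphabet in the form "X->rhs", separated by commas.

A->AA, B->BA, C->BC

  step 2 ⇒ step 3: AAAABABCBABC ⇒ AA·AA·AA·AA·BA·AA·BA·BC·BA·AA·BA·BC
    A ↦ AA
    B ↦ BA
    C ↦ BC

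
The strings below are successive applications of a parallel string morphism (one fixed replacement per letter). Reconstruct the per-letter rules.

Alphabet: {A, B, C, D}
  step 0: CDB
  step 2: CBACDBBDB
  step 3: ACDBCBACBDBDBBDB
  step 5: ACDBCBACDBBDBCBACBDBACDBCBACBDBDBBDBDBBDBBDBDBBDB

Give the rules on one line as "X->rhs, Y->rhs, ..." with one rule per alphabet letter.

  step 2 ⇒ step 3: CBACDBBDB ⇒ AC·DB·CB·AC·B·DB·DB·B·DB
    A ↦ CB
    B ↦ DB
    C ↦ AC
    D ↦ B

A->CB, B->DB, C->AC, D->B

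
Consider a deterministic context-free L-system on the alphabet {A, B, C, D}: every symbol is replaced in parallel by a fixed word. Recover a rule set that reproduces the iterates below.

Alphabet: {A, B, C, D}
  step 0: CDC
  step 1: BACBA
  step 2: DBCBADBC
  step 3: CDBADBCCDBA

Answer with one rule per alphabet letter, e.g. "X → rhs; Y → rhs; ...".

  step 2 ⇒ step 3: DBCBADBC ⇒ C·D·BA·D·BC·C·D·BA
    A ↦ BC
    B ↦ D
    C ↦ BA
    D ↦ C

A->BC, B->D, C->BA, D->C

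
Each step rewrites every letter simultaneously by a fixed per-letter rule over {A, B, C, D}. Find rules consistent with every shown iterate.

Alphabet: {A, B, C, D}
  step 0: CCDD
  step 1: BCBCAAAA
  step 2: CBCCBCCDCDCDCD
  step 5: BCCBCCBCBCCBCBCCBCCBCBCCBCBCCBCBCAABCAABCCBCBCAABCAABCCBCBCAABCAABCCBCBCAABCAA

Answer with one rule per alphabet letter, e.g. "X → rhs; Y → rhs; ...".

  step 1 ⇒ step 2: BCBCAAAA ⇒ C·BC·C·BC·CD·CD·CD·CD
    A ↦ CD
    B ↦ C
    C ↦ BC
  step 0 ⇒ step 1: CCDD ⇒ BC·BC·AA·AA
    D ↦ AA

A->CD, B->C, C->BC, D->AA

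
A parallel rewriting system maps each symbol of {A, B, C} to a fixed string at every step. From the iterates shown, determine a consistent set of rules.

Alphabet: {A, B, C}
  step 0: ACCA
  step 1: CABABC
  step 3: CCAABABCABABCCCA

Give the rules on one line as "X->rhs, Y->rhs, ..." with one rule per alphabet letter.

A->C, B->CA, C->AB

  step 0 ⇒ step 1: ACCA ⇒ C·AB·AB·C
    A ↦ C
    C ↦ AB
    B ↦ CA  (constrained at step 1)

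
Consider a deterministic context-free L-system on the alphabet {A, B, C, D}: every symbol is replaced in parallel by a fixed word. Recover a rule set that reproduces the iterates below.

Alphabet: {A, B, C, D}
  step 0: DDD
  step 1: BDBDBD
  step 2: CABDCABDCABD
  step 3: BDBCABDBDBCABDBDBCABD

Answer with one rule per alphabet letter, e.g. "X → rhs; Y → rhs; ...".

A->B, B->CA, C->BD, D->BD

  step 2 ⇒ step 3: CABDCABDCABD ⇒ BD·B·CA·BD·BD·B·CA·BD·BD·B·CA·BD
    A ↦ B
    B ↦ CA
    C ↦ BD
    D ↦ BD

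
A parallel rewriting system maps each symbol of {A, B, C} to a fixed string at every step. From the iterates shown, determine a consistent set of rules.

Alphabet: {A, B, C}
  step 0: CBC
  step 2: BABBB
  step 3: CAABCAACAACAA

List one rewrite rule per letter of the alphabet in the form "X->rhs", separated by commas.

A->B, B->CAA, C->A

  step 2 ⇒ step 3: BABBB ⇒ CAA·B·CAA·CAA·CAA
    A ↦ B
    B ↦ CAA
    C ↦ A  (constrained at step 0)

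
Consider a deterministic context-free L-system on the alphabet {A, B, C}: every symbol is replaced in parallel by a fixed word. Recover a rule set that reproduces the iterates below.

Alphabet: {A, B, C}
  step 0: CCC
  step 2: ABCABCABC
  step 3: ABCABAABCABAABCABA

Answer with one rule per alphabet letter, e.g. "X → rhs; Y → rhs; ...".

  step 2 ⇒ step 3: ABCABCABC ⇒ ABC·AB·A·ABC·AB·A·ABC·AB·A
    A ↦ ABC
    B ↦ AB
    C ↦ A

A->ABC, B->AB, C->A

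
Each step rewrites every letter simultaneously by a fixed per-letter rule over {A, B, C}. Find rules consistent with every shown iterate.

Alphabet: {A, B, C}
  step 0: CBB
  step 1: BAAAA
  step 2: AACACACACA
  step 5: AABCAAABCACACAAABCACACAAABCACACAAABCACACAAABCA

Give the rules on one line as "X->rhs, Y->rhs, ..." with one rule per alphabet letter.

  step 1 ⇒ step 2: BAAAA ⇒ AA·CA·CA·CA·CA
    A ↦ CA
    B ↦ AA
  step 0 ⇒ step 1: CBB ⇒ B·AA·AA
    C ↦ B

A->CA, B->AA, C->B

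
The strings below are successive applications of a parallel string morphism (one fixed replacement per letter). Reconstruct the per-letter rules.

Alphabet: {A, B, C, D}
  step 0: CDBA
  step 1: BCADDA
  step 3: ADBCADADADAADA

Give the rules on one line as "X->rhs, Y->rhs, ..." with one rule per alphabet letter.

A->DA, B->D, C->BC, D->A

  step 0 ⇒ step 1: CDBA ⇒ BC·A·D·DA
    A ↦ DA
    B ↦ D
    C ↦ BC
    D ↦ A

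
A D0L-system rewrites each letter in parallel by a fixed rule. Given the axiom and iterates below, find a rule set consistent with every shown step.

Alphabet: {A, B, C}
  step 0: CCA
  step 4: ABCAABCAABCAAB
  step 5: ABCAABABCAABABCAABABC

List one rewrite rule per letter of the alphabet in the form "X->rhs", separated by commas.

A->AB, B->C, C->A

  step 4 ⇒ step 5: ABCAABCAABCAAB ⇒ AB·C·A·AB·AB·C·A·AB·AB·C·A·AB·AB·C
    A ↦ AB
    B ↦ C
    C ↦ A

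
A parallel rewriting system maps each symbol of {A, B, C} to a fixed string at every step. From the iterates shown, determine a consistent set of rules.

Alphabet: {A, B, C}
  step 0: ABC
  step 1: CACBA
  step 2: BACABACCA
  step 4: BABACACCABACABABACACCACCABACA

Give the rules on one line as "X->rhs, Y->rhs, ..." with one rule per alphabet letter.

A->CA, B->C, C->BA

  step 1 ⇒ step 2: CACBA ⇒ BA·CA·BA·C·CA
    A ↦ CA
    B ↦ C
    C ↦ BA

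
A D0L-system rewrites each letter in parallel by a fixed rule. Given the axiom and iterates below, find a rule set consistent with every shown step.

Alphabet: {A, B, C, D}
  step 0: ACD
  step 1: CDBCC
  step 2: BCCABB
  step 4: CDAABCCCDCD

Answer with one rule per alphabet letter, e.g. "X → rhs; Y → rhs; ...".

A->CD, B->A, C->B, D->CC

  step 1 ⇒ step 2: CDBCC ⇒ B·CC·A·B·B
    B ↦ A
    C ↦ B
    D ↦ CC
  step 0 ⇒ step 1: ACD ⇒ CD·B·CC
    A ↦ CD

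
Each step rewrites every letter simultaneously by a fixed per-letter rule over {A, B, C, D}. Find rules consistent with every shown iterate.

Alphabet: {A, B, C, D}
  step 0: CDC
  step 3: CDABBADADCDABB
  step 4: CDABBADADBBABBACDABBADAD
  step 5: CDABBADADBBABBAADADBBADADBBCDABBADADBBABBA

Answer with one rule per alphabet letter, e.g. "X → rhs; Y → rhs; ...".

  step 4 ⇒ step 5: CDABBADADBBABBACDABBADAD ⇒ CD·A·BB·AD·AD·BB·A·BB·A·AD·AD·BB·AD·AD·BB·CD·A·BB·AD·AD·BB·A·BB·A
    A ↦ BB
    B ↦ AD
    C ↦ CD
    D ↦ A

A->BB, B->AD, C->CD, D->A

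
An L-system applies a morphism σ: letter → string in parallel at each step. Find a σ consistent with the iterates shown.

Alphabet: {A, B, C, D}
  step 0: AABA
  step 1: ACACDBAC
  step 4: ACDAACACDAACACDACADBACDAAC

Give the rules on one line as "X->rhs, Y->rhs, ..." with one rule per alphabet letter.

A->AC, B->DB, C->D, D->A

  step 0 ⇒ step 1: AABA ⇒ AC·AC·DB·AC
    A ↦ AC
    B ↦ DB
    C ↦ D  (constrained at step 1)
    D ↦ A  (constrained at step 1)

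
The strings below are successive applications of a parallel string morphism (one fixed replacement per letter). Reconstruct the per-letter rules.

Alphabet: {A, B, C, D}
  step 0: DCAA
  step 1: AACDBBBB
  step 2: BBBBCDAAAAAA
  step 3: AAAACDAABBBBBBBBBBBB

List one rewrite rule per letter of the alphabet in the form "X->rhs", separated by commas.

  step 2 ⇒ step 3: BBBBCDAAAAAA ⇒ A·A·A·A·CD·AA·BB·BB·BB·BB·BB·BB
    A ↦ BB
    B ↦ A
    C ↦ CD
    D ↦ AA

A->BB, B->A, C->CD, D->AA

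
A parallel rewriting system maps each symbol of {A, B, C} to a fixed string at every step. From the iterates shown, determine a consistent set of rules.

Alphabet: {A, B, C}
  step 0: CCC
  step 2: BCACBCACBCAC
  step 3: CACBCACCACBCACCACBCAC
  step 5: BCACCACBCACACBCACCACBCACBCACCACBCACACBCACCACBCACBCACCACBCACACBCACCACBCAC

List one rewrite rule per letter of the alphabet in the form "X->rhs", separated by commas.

  step 2 ⇒ step 3: BCACBCACBCAC ⇒ C·AC·BC·AC·C·AC·BC·AC·C·AC·BC·AC
    A ↦ BC
    B ↦ C
    C ↦ AC

A->BC, B->C, C->AC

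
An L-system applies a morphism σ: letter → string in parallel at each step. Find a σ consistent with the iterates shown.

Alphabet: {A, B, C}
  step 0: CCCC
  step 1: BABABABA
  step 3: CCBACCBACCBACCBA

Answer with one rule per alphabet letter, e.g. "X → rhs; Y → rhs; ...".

A->C, B->AA, C->BA

  step 0 ⇒ step 1: CCCC ⇒ BA·BA·BA·BA
    C ↦ BA
    A ↦ C  (constrained at step 1)
    B ↦ AA  (constrained at step 1)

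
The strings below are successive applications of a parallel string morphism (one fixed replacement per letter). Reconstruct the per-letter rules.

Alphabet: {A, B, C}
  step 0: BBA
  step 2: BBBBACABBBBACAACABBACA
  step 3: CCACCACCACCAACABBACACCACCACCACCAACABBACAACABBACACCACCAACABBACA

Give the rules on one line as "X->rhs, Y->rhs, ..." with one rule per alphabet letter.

  step 2 ⇒ step 3: BBBBACABBBBACAACABBACA ⇒ CCA·CCA·CCA·CCA·ACA·BB·ACA·CCA·CCA·CCA·CCA·ACA·BB·ACA·ACA·BB·ACA·CCA·CCA·ACA·BB·ACA
    A ↦ ACA
    B ↦ CCA
    C ↦ BB

A->ACA, B->CCA, C->BB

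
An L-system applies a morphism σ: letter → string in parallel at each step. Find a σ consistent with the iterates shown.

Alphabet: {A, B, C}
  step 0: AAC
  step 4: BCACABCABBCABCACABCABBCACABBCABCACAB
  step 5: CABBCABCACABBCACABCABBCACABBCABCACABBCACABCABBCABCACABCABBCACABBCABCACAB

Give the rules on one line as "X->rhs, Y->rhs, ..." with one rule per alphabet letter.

  step 4 ⇒ step 5: BCACABCABBCABCACABCABBCACABBCABCACAB ⇒ CAB·B·CA·B·CA·CAB·B·CA·CAB·CAB·B·CA·CAB·B·CA·B·CA·CAB·B·CA·CAB·CAB·B·CA·B·CA·CAB·CAB·B·CA·CAB·B·CA·B·CA·CAB
    A ↦ CA
    B ↦ CAB
    C ↦ B

A->CA, B->CAB, C->B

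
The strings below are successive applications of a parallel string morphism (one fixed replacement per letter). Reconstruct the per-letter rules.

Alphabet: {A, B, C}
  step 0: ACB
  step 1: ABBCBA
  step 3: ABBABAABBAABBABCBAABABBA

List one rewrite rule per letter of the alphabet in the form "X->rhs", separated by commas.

A->AB, B->BA, C->BC

  step 0 ⇒ step 1: ACB ⇒ AB·BC·BA
    A ↦ AB
    B ↦ BA
    C ↦ BC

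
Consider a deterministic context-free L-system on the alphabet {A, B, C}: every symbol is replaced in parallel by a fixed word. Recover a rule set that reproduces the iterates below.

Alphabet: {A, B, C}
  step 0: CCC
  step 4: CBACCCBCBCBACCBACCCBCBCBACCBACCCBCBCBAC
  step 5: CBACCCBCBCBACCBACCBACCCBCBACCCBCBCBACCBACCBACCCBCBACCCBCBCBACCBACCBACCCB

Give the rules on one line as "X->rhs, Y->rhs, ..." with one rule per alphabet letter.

A->C, B->AC, C->CB

  step 4 ⇒ step 5: CBACCCBCBCBACCBACCCBCBCBACCBACCCBCBCBAC ⇒ CB·AC·C·CB·CB·CB·AC·CB·AC·CB·AC·C·CB·CB·AC·C·CB·CB·CB·AC·CB·AC·CB·AC·C·CB·CB·AC·C·CB·CB·CB·AC·CB·AC·CB·AC·C·CB
    A ↦ C
    B ↦ AC
    C ↦ CB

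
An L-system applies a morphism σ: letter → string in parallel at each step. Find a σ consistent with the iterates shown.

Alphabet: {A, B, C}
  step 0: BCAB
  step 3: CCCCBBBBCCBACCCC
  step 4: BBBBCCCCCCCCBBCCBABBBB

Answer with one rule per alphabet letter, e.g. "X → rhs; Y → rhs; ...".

  step 3 ⇒ step 4: CCCCBBBBCCBACCCC ⇒ B·B·B·B·CC·CC·CC·CC·B·B·CC·BA·B·B·B·B
    A ↦ BA
    B ↦ CC
    C ↦ B

A->BA, B->CC, C->B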